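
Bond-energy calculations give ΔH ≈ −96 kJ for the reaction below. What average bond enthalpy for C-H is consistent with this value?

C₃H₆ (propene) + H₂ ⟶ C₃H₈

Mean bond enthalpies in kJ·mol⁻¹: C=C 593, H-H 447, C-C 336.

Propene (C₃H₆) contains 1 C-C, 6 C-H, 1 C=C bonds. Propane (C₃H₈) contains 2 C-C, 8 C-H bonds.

D(C-H) ≈ 400 kJ/mol

Let D be the C-H bond energy.
Σ(broken) = 1×336 + 6×D + 1×593 + 1×447 = 1376 + 6D
Σ(formed) = 2×336 + 8×D = 672 + 8D
ΔH = Σ(broken) − Σ(formed) = (1376 + 6D) − (672 + 8D) = +704 − 2D
Setting this equal to −96 kJ gives 2D = 800, so D = 400 kJ/mol.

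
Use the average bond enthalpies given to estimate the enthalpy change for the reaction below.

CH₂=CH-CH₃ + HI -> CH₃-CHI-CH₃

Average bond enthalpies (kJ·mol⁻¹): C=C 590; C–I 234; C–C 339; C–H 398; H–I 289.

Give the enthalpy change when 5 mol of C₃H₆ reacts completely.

Bonds broken (reactants):
  C–C: 1 × 339 = 339
  C–H: 6 × 398 = 2388
  C=C: 1 × 590 = 590
  H–I: 1 × 289 = 289
  Σ(broken) = 3606 kJ
Bonds formed (products):
  C–C: 2 × 339 = 678
  C–H: 7 × 398 = 2786
  C–I: 1 × 234 = 234
  Σ(formed) = 3698 kJ
ΔH = Σ(broken) − Σ(formed) = 3606 − 3698 = −92 kJ
For 5× the reaction as written: 5 × (−92) = −460 kJ

ΔH = −460 kJ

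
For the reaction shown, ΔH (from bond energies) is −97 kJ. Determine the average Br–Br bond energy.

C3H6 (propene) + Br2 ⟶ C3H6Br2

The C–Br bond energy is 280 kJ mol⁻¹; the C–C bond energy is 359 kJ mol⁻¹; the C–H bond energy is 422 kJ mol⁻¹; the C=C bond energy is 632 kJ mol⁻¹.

D(Br–Br) ≈ 190 kJ/mol

Let D be the Br–Br bond energy.
Σ(broken) = 1×D + 1×359 + 6×422 + 1×632 = 3523 + D
Σ(formed) = 2×280 + 2×359 + 6×422 = 3810
ΔH = Σ(broken) − Σ(formed) = (3523 + D) − (3810) = −287 + D
Setting this equal to −97 kJ gives D = 190 kJ/mol.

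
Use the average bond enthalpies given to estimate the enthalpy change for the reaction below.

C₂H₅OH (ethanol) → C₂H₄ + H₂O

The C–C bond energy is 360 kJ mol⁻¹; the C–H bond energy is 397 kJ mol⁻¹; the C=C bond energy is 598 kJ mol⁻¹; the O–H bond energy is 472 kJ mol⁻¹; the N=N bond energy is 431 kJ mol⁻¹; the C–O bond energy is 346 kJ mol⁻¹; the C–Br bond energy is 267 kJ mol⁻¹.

Bonds broken (reactants):
  C–C: 1 × 360 = 360
  C–H: 5 × 397 = 1985
  C–O: 1 × 346 = 346
  O–H: 1 × 472 = 472
  Σ(broken) = 3163 kJ
Bonds formed (products):
  C–H: 4 × 397 = 1588
  C=C: 1 × 598 = 598
  O–H: 2 × 472 = 944
  Σ(formed) = 3130 kJ
ΔH = Σ(broken) − Σ(formed) = 3163 − 3130 = +33 kJ

ΔH ≈ +33 kJ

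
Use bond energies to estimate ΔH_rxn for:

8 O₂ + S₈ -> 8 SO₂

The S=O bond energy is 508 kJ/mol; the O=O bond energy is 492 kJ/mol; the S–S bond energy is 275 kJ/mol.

ΔH ≈ −1992 kJ

Bonds broken (reactants):
  O=O: 8 × 492 = 3936
  S–S: 8 × 275 = 2200
  Σ(broken) = 6136 kJ
Bonds formed (products):
  S=O: 16 × 508 = 8128
  Σ(formed) = 8128 kJ
ΔH = Σ(broken) − Σ(formed) = 6136 − 8128 = −1992 kJ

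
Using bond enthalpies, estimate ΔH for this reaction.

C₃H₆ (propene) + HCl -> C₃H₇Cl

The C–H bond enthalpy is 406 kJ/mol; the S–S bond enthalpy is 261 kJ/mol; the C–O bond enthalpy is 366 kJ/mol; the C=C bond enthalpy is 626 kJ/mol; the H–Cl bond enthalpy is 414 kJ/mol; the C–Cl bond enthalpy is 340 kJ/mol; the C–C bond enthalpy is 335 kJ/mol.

Bonds broken (reactants):
  C–C: 1 × 335 = 335
  C–H: 6 × 406 = 2436
  C=C: 1 × 626 = 626
  H–Cl: 1 × 414 = 414
  Σ(broken) = 3811 kJ
Bonds formed (products):
  C–C: 2 × 335 = 670
  C–Cl: 1 × 340 = 340
  C–H: 7 × 406 = 2842
  Σ(formed) = 3852 kJ
ΔH = Σ(broken) − Σ(formed) = 3811 − 3852 = −41 kJ

ΔH ≈ −41 kJ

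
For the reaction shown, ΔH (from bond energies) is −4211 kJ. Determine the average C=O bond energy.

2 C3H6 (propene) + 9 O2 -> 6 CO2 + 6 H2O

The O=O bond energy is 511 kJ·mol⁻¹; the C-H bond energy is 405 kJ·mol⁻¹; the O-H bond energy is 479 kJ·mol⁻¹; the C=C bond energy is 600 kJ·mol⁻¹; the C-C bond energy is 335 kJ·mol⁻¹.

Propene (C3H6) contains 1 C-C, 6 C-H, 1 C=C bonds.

D(C=O) ≈ 816 kJ/mol

Let D be the C=O bond energy.
Σ(broken) = 2×335 + 12×405 + 2×600 + 9×511 = 11329
Σ(formed) = 12×D + 12×479 = 5748 + 12D
ΔH = Σ(broken) − Σ(formed) = (11329) − (5748 + 12D) = +5581 − 12D
Setting this equal to −4211 kJ gives 12D = 9792, so D = 816 kJ/mol.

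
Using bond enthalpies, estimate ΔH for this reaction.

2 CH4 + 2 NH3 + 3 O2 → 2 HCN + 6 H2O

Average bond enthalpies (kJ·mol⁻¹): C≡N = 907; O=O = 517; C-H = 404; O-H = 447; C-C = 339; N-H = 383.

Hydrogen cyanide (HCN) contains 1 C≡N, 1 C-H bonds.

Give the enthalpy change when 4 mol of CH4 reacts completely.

ΔH = −1810 kJ

Bonds broken (reactants):
  C-H: 8 × 404 = 3232
  N-H: 6 × 383 = 2298
  O=O: 3 × 517 = 1551
  Σ(broken) = 7081 kJ
Bonds formed (products):
  C≡N: 2 × 907 = 1814
  C-H: 2 × 404 = 808
  O-H: 12 × 447 = 5364
  Σ(formed) = 7986 kJ
ΔH = Σ(broken) − Σ(formed) = 7081 − 7986 = −905 kJ
For 2× the reaction as written: 2 × (−905) = −1810 kJ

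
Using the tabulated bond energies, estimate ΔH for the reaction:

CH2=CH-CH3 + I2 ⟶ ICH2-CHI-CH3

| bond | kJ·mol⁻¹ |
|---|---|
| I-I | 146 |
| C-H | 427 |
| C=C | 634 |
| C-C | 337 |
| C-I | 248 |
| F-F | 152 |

Bonds broken (reactants):
  C-C: 1 × 337 = 337
  C-H: 6 × 427 = 2562
  C=C: 1 × 634 = 634
  I-I: 1 × 146 = 146
  Σ(broken) = 3679 kJ
Bonds formed (products):
  C-C: 2 × 337 = 674
  C-H: 6 × 427 = 2562
  C-I: 2 × 248 = 496
  Σ(formed) = 3732 kJ
ΔH = Σ(broken) − Σ(formed) = 3679 − 3732 = −53 kJ

ΔH ≈ −53 kJ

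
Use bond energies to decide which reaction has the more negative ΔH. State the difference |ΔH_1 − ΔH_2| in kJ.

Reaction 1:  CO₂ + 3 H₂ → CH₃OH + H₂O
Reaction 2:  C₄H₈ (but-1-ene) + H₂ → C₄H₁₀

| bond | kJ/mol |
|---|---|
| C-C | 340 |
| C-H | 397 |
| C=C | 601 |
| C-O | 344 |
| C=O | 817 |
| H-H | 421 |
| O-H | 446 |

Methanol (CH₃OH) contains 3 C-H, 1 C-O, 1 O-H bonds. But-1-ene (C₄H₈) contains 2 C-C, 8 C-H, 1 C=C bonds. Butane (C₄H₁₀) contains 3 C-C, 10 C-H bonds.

Reaction 1:
  Bonds broken (reactants):
    C=O: 2 × 817 = 1634
    H-H: 3 × 421 = 1263
    Σ(broken) = 2897 kJ
  Bonds formed (products):
    C-H: 3 × 397 = 1191
    C-O: 1 × 344 = 344
    O-H: 3 × 446 = 1338
    Σ(formed) = 2873 kJ
  ΔH_1 = 2897 − 2873 = +24 kJ
Reaction 2:
  Bonds broken (reactants):
    C-C: 2 × 340 = 680
    C-H: 8 × 397 = 3176
    C=C: 1 × 601 = 601
    H-H: 1 × 421 = 421
    Σ(broken) = 4878 kJ
  Bonds formed (products):
    C-C: 3 × 340 = 1020
    C-H: 10 × 397 = 3970
    Σ(formed) = 4990 kJ
  ΔH_2 = 4878 − 4990 = −112 kJ
ΔH_1 − ΔH_2 = +136 kJ, so reaction 2 has the more negative ΔH; |ΔH_1 − ΔH_2| = 136 kJ.

Reaction 2, by 136 kJ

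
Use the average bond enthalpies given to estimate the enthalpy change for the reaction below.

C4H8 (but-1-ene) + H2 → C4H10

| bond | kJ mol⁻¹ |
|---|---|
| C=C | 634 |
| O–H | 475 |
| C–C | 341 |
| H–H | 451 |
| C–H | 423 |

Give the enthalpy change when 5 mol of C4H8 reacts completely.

Bonds broken (reactants):
  C–C: 2 × 341 = 682
  C–H: 8 × 423 = 3384
  C=C: 1 × 634 = 634
  H–H: 1 × 451 = 451
  Σ(broken) = 5151 kJ
Bonds formed (products):
  C–C: 3 × 341 = 1023
  C–H: 10 × 423 = 4230
  Σ(formed) = 5253 kJ
ΔH = Σ(broken) − Σ(formed) = 5151 − 5253 = −102 kJ
For 5× the reaction as written: 5 × (−102) = −510 kJ

ΔH = −510 kJ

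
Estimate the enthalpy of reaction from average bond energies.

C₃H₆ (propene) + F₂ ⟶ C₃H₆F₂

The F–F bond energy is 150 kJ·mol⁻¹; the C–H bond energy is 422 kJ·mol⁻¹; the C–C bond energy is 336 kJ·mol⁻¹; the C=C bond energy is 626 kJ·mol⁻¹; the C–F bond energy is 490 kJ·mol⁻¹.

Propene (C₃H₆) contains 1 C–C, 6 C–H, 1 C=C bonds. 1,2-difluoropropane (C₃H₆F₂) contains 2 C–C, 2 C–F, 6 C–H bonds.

Bonds broken (reactants):
  C–C: 1 × 336 = 336
  C–H: 6 × 422 = 2532
  C=C: 1 × 626 = 626
  F–F: 1 × 150 = 150
  Σ(broken) = 3644 kJ
Bonds formed (products):
  C–C: 2 × 336 = 672
  C–F: 2 × 490 = 980
  C–H: 6 × 422 = 2532
  Σ(formed) = 4184 kJ
ΔH = Σ(broken) − Σ(formed) = 3644 − 4184 = −540 kJ

ΔH ≈ −540 kJ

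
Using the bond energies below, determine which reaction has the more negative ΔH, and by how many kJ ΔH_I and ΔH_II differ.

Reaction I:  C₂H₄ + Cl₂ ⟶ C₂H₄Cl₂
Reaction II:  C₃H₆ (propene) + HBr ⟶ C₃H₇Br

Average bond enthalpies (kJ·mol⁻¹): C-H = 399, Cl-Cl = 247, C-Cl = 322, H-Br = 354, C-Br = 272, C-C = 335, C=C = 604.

Reaction I, by 80 kJ

Reaction I:
  Bonds broken (reactants):
    C-H: 4 × 399 = 1596
    C=C: 1 × 604 = 604
    Cl-Cl: 1 × 247 = 247
    Σ(broken) = 2447 kJ
  Bonds formed (products):
    C-C: 1 × 335 = 335
    C-Cl: 2 × 322 = 644
    C-H: 4 × 399 = 1596
    Σ(formed) = 2575 kJ
  ΔH_I = 2447 − 2575 = −128 kJ
Reaction II:
  Bonds broken (reactants):
    C-C: 1 × 335 = 335
    C-H: 6 × 399 = 2394
    C=C: 1 × 604 = 604
    H-Br: 1 × 354 = 354
    Σ(broken) = 3687 kJ
  Bonds formed (products):
    C-Br: 1 × 272 = 272
    C-C: 2 × 335 = 670
    C-H: 7 × 399 = 2793
    Σ(formed) = 3735 kJ
  ΔH_II = 3687 − 3735 = −48 kJ
ΔH_I − ΔH_II = −80 kJ, so reaction I has the more negative ΔH; |ΔH_I − ΔH_II| = 80 kJ.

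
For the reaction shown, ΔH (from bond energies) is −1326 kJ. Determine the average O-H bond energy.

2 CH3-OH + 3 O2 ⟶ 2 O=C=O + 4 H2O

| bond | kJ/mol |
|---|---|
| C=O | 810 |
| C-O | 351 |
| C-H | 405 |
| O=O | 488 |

Let D be the O-H bond energy.
Σ(broken) = 6×405 + 2×351 + 2×D + 3×488 = 4596 + 2D
Σ(formed) = 4×810 + 8×D = 3240 + 8D
ΔH = Σ(broken) − Σ(formed) = (4596 + 2D) − (3240 + 8D) = +1356 − 6D
Setting this equal to −1326 kJ gives 6D = 2682, so D = 447 kJ/mol.

D(O-H) ≈ 447 kJ/mol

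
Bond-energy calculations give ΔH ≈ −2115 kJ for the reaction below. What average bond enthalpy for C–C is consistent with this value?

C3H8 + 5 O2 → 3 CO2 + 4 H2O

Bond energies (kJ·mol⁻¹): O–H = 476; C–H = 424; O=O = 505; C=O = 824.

D(C–C) ≈ 360 kJ/mol

Let D be the C–C bond energy.
Σ(broken) = 2×D + 8×424 + 5×505 = 5917 + 2D
Σ(formed) = 6×824 + 8×476 = 8752
ΔH = Σ(broken) − Σ(formed) = (5917 + 2D) − (8752) = −2835 + 2D
Setting this equal to −2115 kJ gives 2D = 720, so D = 360 kJ/mol.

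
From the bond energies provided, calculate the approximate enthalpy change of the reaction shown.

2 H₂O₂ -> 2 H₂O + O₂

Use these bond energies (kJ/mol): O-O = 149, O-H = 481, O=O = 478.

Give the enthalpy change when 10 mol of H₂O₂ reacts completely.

ΔH = −900 kJ

Bonds broken (reactants):
  O-H: 4 × 481 = 1924
  O-O: 2 × 149 = 298
  Σ(broken) = 2222 kJ
Bonds formed (products):
  O-H: 4 × 481 = 1924
  O=O: 1 × 478 = 478
  Σ(formed) = 2402 kJ
ΔH = Σ(broken) − Σ(formed) = 2222 − 2402 = −180 kJ
For 5× the reaction as written: 5 × (−180) = −900 kJ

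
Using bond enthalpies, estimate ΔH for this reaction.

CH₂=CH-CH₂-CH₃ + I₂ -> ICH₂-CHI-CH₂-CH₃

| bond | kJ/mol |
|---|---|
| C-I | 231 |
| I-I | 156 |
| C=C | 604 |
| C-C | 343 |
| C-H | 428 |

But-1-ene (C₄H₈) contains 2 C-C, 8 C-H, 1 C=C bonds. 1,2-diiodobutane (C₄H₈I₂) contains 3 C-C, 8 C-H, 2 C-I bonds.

Bonds broken (reactants):
  C-C: 2 × 343 = 686
  C-H: 8 × 428 = 3424
  C=C: 1 × 604 = 604
  I-I: 1 × 156 = 156
  Σ(broken) = 4870 kJ
Bonds formed (products):
  C-C: 3 × 343 = 1029
  C-H: 8 × 428 = 3424
  C-I: 2 × 231 = 462
  Σ(formed) = 4915 kJ
ΔH = Σ(broken) − Σ(formed) = 4870 − 4915 = −45 kJ

ΔH ≈ −45 kJ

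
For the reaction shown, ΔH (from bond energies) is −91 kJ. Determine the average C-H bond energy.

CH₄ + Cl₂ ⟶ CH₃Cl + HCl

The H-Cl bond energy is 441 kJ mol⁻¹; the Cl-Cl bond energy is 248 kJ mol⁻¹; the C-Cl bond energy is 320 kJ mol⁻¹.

Let D be the C-H bond energy.
Σ(broken) = 4×D + 1×248 = 248 + 4D
Σ(formed) = 1×320 + 3×D + 1×441 = 761 + 3D
ΔH = Σ(broken) − Σ(formed) = (248 + 4D) − (761 + 3D) = −513 + D
Setting this equal to −91 kJ gives D = 422 kJ/mol.

D(C-H) ≈ 422 kJ/mol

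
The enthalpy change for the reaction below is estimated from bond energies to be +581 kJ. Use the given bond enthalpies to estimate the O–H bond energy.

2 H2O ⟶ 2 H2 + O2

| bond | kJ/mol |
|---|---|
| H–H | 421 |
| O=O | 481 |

D(O–H) ≈ 476 kJ/mol

Let D be the O–H bond energy.
Σ(broken) = 4×D = 4D
Σ(formed) = 2×421 + 1×481 = 1323
ΔH = Σ(broken) − Σ(formed) = (4D) − (1323) = −1323 + 4D
Setting this equal to +581 kJ gives 4D = 1904, so D = 476 kJ/mol.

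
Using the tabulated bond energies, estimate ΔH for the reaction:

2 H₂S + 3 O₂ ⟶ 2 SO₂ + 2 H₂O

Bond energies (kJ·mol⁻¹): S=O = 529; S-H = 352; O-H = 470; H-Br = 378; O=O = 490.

ΔH ≈ −1118 kJ

Bonds broken (reactants):
  O=O: 3 × 490 = 1470
  S-H: 4 × 352 = 1408
  Σ(broken) = 2878 kJ
Bonds formed (products):
  O-H: 4 × 470 = 1880
  S=O: 4 × 529 = 2116
  Σ(formed) = 3996 kJ
ΔH = Σ(broken) − Σ(formed) = 2878 − 3996 = −1118 kJ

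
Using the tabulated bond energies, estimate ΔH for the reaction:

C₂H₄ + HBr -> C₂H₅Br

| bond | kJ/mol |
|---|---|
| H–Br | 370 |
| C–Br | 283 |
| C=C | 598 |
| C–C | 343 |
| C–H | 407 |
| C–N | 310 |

Bonds broken (reactants):
  C–H: 4 × 407 = 1628
  C=C: 1 × 598 = 598
  H–Br: 1 × 370 = 370
  Σ(broken) = 2596 kJ
Bonds formed (products):
  C–Br: 1 × 283 = 283
  C–C: 1 × 343 = 343
  C–H: 5 × 407 = 2035
  Σ(formed) = 2661 kJ
ΔH = Σ(broken) − Σ(formed) = 2596 − 2661 = −65 kJ

ΔH ≈ −65 kJ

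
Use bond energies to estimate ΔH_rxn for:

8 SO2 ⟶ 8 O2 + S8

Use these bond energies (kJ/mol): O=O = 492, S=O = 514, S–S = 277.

Bonds broken (reactants):
  S=O: 16 × 514 = 8224
  Σ(broken) = 8224 kJ
Bonds formed (products):
  O=O: 8 × 492 = 3936
  S–S: 8 × 277 = 2216
  Σ(formed) = 6152 kJ
ΔH = Σ(broken) − Σ(formed) = 8224 − 6152 = +2072 kJ

ΔH ≈ +2072 kJ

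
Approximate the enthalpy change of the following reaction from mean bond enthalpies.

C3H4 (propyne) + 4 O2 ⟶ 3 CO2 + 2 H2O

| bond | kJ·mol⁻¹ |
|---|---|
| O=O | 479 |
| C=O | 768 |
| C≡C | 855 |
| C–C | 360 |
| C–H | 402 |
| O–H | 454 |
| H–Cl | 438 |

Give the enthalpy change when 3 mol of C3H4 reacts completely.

ΔH = −5055 kJ

Bonds broken (reactants):
  C≡C: 1 × 855 = 855
  C–C: 1 × 360 = 360
  C–H: 4 × 402 = 1608
  O=O: 4 × 479 = 1916
  Σ(broken) = 4739 kJ
Bonds formed (products):
  C=O: 6 × 768 = 4608
  O–H: 4 × 454 = 1816
  Σ(formed) = 6424 kJ
ΔH = Σ(broken) − Σ(formed) = 4739 − 6424 = −1685 kJ
For 3× the reaction as written: 3 × (−1685) = −5055 kJ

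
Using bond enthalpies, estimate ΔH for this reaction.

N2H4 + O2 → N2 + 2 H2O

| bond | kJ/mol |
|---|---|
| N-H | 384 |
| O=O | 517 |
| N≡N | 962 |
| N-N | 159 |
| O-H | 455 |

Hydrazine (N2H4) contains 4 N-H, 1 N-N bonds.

Bonds broken (reactants):
  N-H: 4 × 384 = 1536
  N-N: 1 × 159 = 159
  O=O: 1 × 517 = 517
  Σ(broken) = 2212 kJ
Bonds formed (products):
  N≡N: 1 × 962 = 962
  O-H: 4 × 455 = 1820
  Σ(formed) = 2782 kJ
ΔH = Σ(broken) − Σ(formed) = 2212 − 2782 = −570 kJ

ΔH ≈ −570 kJ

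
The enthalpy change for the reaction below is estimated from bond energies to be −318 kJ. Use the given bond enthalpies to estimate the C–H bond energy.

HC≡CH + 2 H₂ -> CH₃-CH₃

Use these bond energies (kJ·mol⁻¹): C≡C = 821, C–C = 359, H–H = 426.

D(C–H) ≈ 408 kJ/mol

Let D be the C–H bond energy.
Σ(broken) = 1×821 + 2×D + 2×426 = 1673 + 2D
Σ(formed) = 1×359 + 6×D = 359 + 6D
ΔH = Σ(broken) − Σ(formed) = (1673 + 2D) − (359 + 6D) = +1314 − 4D
Setting this equal to −318 kJ gives 4D = 1632, so D = 408 kJ/mol.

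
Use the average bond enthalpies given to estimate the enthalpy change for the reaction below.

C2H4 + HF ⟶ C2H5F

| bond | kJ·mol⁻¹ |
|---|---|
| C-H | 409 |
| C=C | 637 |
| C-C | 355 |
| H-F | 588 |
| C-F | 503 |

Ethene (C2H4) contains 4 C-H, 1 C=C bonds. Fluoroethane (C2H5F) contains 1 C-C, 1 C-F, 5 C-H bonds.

ΔH ≈ −42 kJ

Bonds broken (reactants):
  C-H: 4 × 409 = 1636
  C=C: 1 × 637 = 637
  H-F: 1 × 588 = 588
  Σ(broken) = 2861 kJ
Bonds formed (products):
  C-C: 1 × 355 = 355
  C-F: 1 × 503 = 503
  C-H: 5 × 409 = 2045
  Σ(formed) = 2903 kJ
ΔH = Σ(broken) − Σ(formed) = 2861 − 2903 = −42 kJ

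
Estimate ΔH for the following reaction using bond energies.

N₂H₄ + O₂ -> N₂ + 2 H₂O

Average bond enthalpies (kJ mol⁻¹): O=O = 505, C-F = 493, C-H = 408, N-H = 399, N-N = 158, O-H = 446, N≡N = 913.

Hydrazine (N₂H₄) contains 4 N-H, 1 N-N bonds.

Bonds broken (reactants):
  N-H: 4 × 399 = 1596
  N-N: 1 × 158 = 158
  O=O: 1 × 505 = 505
  Σ(broken) = 2259 kJ
Bonds formed (products):
  N≡N: 1 × 913 = 913
  O-H: 4 × 446 = 1784
  Σ(formed) = 2697 kJ
ΔH = Σ(broken) − Σ(formed) = 2259 − 2697 = −438 kJ

ΔH ≈ −438 kJ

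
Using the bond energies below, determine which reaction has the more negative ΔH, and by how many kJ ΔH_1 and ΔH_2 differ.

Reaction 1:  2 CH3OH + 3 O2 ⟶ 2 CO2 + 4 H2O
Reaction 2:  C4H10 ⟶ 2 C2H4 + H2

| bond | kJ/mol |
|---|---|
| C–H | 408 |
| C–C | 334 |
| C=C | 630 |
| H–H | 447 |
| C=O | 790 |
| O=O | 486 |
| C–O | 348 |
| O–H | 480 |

Reaction 1:
  Bonds broken (reactants):
    C–H: 6 × 408 = 2448
    C–O: 2 × 348 = 696
    O–H: 2 × 480 = 960
    O=O: 3 × 486 = 1458
    Σ(broken) = 5562 kJ
  Bonds formed (products):
    C=O: 4 × 790 = 3160
    O–H: 8 × 480 = 3840
    Σ(formed) = 7000 kJ
  ΔH_1 = 5562 − 7000 = −1438 kJ
Reaction 2:
  Bonds broken (reactants):
    C–C: 3 × 334 = 1002
    C–H: 10 × 408 = 4080
    Σ(broken) = 5082 kJ
  Bonds formed (products):
    C–H: 8 × 408 = 3264
    C=C: 2 × 630 = 1260
    H–H: 1 × 447 = 447
    Σ(formed) = 4971 kJ
  ΔH_2 = 5082 − 4971 = +111 kJ
ΔH_1 − ΔH_2 = −1549 kJ, so reaction 1 has the more negative ΔH; |ΔH_1 − ΔH_2| = 1549 kJ.

Reaction 1, by 1549 kJ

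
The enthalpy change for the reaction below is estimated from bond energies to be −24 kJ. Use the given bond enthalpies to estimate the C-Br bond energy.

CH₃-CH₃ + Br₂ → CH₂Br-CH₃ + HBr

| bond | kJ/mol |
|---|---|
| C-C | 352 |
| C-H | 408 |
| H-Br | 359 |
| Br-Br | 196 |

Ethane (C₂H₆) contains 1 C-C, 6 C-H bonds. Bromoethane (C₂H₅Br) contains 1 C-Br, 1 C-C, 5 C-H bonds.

Let D be the C-Br bond energy.
Σ(broken) = 1×196 + 1×352 + 6×408 = 2996
Σ(formed) = 1×D + 1×352 + 5×408 + 1×359 = 2751 + D
ΔH = Σ(broken) − Σ(formed) = (2996) − (2751 + D) = +245 − D
Setting this equal to −24 kJ gives D = 269 kJ/mol.

D(C-Br) ≈ 269 kJ/mol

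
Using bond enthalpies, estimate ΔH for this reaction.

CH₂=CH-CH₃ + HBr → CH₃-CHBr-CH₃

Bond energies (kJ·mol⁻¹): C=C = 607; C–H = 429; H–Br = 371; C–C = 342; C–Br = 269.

ΔH ≈ −62 kJ

Bonds broken (reactants):
  C–C: 1 × 342 = 342
  C–H: 6 × 429 = 2574
  C=C: 1 × 607 = 607
  H–Br: 1 × 371 = 371
  Σ(broken) = 3894 kJ
Bonds formed (products):
  C–Br: 1 × 269 = 269
  C–C: 2 × 342 = 684
  C–H: 7 × 429 = 3003
  Σ(formed) = 3956 kJ
ΔH = Σ(broken) − Σ(formed) = 3894 − 3956 = −62 kJ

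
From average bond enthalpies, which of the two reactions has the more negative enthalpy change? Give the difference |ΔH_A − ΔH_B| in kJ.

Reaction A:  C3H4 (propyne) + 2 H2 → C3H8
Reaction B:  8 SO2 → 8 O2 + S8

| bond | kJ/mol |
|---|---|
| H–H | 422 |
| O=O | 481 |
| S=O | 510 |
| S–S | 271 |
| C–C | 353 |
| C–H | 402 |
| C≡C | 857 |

Reaction A:
  Bonds broken (reactants):
    C≡C: 1 × 857 = 857
    C–C: 1 × 353 = 353
    C–H: 4 × 402 = 1608
    H–H: 2 × 422 = 844
    Σ(broken) = 3662 kJ
  Bonds formed (products):
    C–C: 2 × 353 = 706
    C–H: 8 × 402 = 3216
    Σ(formed) = 3922 kJ
  ΔH_A = 3662 − 3922 = −260 kJ
Reaction B:
  Bonds broken (reactants):
    S=O: 16 × 510 = 8160
    Σ(broken) = 8160 kJ
  Bonds formed (products):
    O=O: 8 × 481 = 3848
    S–S: 8 × 271 = 2168
    Σ(formed) = 6016 kJ
  ΔH_B = 8160 − 6016 = +2144 kJ
ΔH_A − ΔH_B = −2404 kJ, so reaction A has the more negative ΔH; |ΔH_A − ΔH_B| = 2404 kJ.

Reaction A, by 2404 kJ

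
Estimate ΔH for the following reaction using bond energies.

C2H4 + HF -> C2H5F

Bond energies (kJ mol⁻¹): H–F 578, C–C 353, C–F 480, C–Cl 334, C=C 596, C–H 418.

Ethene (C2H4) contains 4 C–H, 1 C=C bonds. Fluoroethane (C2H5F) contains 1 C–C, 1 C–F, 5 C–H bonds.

ΔH ≈ −77 kJ

Bonds broken (reactants):
  C–H: 4 × 418 = 1672
  C=C: 1 × 596 = 596
  H–F: 1 × 578 = 578
  Σ(broken) = 2846 kJ
Bonds formed (products):
  C–C: 1 × 353 = 353
  C–F: 1 × 480 = 480
  C–H: 5 × 418 = 2090
  Σ(formed) = 2923 kJ
ΔH = Σ(broken) − Σ(formed) = 2846 − 2923 = −77 kJ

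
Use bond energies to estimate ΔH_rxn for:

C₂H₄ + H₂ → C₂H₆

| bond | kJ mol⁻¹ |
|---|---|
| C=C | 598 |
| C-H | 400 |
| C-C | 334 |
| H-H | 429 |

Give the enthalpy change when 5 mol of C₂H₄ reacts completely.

ΔH = −535 kJ

Bonds broken (reactants):
  C-H: 4 × 400 = 1600
  C=C: 1 × 598 = 598
  H-H: 1 × 429 = 429
  Σ(broken) = 2627 kJ
Bonds formed (products):
  C-C: 1 × 334 = 334
  C-H: 6 × 400 = 2400
  Σ(formed) = 2734 kJ
ΔH = Σ(broken) − Σ(formed) = 2627 − 2734 = −107 kJ
For 5× the reaction as written: 5 × (−107) = −535 kJ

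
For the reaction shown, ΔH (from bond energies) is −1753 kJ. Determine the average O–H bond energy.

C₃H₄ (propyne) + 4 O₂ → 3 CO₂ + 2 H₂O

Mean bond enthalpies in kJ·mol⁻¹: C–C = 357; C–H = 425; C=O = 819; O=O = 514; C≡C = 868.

Let D be the O–H bond energy.
Σ(broken) = 1×868 + 1×357 + 4×425 + 4×514 = 4981
Σ(formed) = 6×819 + 4×D = 4914 + 4D
ΔH = Σ(broken) − Σ(formed) = (4981) − (4914 + 4D) = +67 − 4D
Setting this equal to −1753 kJ gives 4D = 1820, so D = 455 kJ/mol.

D(O–H) ≈ 455 kJ/mol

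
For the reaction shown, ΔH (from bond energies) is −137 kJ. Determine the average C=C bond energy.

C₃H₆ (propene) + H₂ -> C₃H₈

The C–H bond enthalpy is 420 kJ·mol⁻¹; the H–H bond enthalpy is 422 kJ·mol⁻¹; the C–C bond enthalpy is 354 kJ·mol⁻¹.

Let D be the C=C bond energy.
Σ(broken) = 1×354 + 6×420 + 1×D + 1×422 = 3296 + D
Σ(formed) = 2×354 + 8×420 = 4068
ΔH = Σ(broken) − Σ(formed) = (3296 + D) − (4068) = −772 + D
Setting this equal to −137 kJ gives D = 635 kJ/mol.

D(C=C) ≈ 635 kJ/mol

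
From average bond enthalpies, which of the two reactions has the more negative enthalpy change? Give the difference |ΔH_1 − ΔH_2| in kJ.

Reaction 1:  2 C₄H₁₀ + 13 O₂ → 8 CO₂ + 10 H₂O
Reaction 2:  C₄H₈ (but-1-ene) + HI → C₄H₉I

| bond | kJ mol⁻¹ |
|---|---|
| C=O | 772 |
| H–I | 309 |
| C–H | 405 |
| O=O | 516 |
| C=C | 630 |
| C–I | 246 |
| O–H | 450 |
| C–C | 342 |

Reaction 1:
  Bonds broken (reactants):
    C–C: 6 × 342 = 2052
    C–H: 20 × 405 = 8100
    O=O: 13 × 516 = 6708
    Σ(broken) = 16860 kJ
  Bonds formed (products):
    C=O: 16 × 772 = 12352
    O–H: 20 × 450 = 9000
    Σ(formed) = 21352 kJ
  ΔH_1 = 16860 − 21352 = −4492 kJ
Reaction 2:
  Bonds broken (reactants):
    C–C: 2 × 342 = 684
    C–H: 8 × 405 = 3240
    C=C: 1 × 630 = 630
    H–I: 1 × 309 = 309
    Σ(broken) = 4863 kJ
  Bonds formed (products):
    C–C: 3 × 342 = 1026
    C–H: 9 × 405 = 3645
    C–I: 1 × 246 = 246
    Σ(formed) = 4917 kJ
  ΔH_2 = 4863 − 4917 = −54 kJ
ΔH_1 − ΔH_2 = −4438 kJ, so reaction 1 has the more negative ΔH; |ΔH_1 − ΔH_2| = 4438 kJ.

Reaction 1, by 4438 kJ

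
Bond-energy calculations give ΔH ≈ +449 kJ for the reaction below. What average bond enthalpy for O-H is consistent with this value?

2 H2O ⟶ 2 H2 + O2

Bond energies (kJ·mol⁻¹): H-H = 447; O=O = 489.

D(O-H) ≈ 458 kJ/mol

Let D be the O-H bond energy.
Σ(broken) = 4×D = 4D
Σ(formed) = 2×447 + 1×489 = 1383
ΔH = Σ(broken) − Σ(formed) = (4D) − (1383) = −1383 + 4D
Setting this equal to +449 kJ gives 4D = 1832, so D = 458 kJ/mol.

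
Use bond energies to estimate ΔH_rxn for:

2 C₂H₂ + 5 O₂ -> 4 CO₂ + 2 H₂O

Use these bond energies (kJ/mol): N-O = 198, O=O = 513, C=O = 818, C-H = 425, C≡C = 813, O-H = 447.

Bonds broken (reactants):
  C≡C: 2 × 813 = 1626
  C-H: 4 × 425 = 1700
  O=O: 5 × 513 = 2565
  Σ(broken) = 5891 kJ
Bonds formed (products):
  C=O: 8 × 818 = 6544
  O-H: 4 × 447 = 1788
  Σ(formed) = 8332 kJ
ΔH = Σ(broken) − Σ(formed) = 5891 − 8332 = −2441 kJ

ΔH ≈ −2441 kJ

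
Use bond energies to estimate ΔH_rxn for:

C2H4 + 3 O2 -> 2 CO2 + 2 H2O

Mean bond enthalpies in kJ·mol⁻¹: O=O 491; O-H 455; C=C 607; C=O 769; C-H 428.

ΔH ≈ −1104 kJ

Bonds broken (reactants):
  C-H: 4 × 428 = 1712
  C=C: 1 × 607 = 607
  O=O: 3 × 491 = 1473
  Σ(broken) = 3792 kJ
Bonds formed (products):
  C=O: 4 × 769 = 3076
  O-H: 4 × 455 = 1820
  Σ(formed) = 4896 kJ
ΔH = Σ(broken) − Σ(formed) = 3792 − 4896 = −1104 kJ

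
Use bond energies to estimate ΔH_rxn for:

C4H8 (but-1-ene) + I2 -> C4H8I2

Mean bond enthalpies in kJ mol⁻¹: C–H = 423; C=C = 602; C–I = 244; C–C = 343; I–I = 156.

Bonds broken (reactants):
  C–C: 2 × 343 = 686
  C–H: 8 × 423 = 3384
  C=C: 1 × 602 = 602
  I–I: 1 × 156 = 156
  Σ(broken) = 4828 kJ
Bonds formed (products):
  C–C: 3 × 343 = 1029
  C–H: 8 × 423 = 3384
  C–I: 2 × 244 = 488
  Σ(formed) = 4901 kJ
ΔH = Σ(broken) − Σ(formed) = 4828 − 4901 = −73 kJ

ΔH ≈ −73 kJ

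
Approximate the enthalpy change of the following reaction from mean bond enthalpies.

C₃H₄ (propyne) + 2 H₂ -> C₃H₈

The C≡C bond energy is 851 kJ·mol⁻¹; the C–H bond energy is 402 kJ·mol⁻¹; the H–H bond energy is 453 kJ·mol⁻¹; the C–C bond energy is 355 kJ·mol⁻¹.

ΔH ≈ −206 kJ

Bonds broken (reactants):
  C≡C: 1 × 851 = 851
  C–C: 1 × 355 = 355
  C–H: 4 × 402 = 1608
  H–H: 2 × 453 = 906
  Σ(broken) = 3720 kJ
Bonds formed (products):
  C–C: 2 × 355 = 710
  C–H: 8 × 402 = 3216
  Σ(formed) = 3926 kJ
ΔH = Σ(broken) − Σ(formed) = 3720 − 3926 = −206 kJ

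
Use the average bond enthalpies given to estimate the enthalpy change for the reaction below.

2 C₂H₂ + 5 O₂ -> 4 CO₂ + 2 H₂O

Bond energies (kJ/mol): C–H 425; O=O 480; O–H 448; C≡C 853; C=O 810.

Bonds broken (reactants):
  C≡C: 2 × 853 = 1706
  C–H: 4 × 425 = 1700
  O=O: 5 × 480 = 2400
  Σ(broken) = 5806 kJ
Bonds formed (products):
  C=O: 8 × 810 = 6480
  O–H: 4 × 448 = 1792
  Σ(formed) = 8272 kJ
ΔH = Σ(broken) − Σ(formed) = 5806 − 8272 = −2466 kJ

ΔH ≈ −2466 kJ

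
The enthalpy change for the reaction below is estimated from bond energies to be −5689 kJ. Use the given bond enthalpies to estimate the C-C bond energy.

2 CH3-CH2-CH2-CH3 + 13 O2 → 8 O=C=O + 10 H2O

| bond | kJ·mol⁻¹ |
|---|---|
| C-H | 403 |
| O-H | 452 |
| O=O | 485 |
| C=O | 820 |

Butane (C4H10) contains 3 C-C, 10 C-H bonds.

Let D be the C-C bond energy.
Σ(broken) = 6×D + 20×403 + 13×485 = 14365 + 6D
Σ(formed) = 16×820 + 20×452 = 22160
ΔH = Σ(broken) − Σ(formed) = (14365 + 6D) − (22160) = −7795 + 6D
Setting this equal to −5689 kJ gives 6D = 2106, so D = 351 kJ/mol.

D(C-C) ≈ 351 kJ/mol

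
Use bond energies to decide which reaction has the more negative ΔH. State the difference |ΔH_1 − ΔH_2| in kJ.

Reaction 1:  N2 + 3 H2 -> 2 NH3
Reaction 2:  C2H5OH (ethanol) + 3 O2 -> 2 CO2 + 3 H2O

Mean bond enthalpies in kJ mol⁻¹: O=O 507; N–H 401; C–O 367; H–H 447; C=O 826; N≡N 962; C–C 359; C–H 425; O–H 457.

Reaction 1:
  Bonds broken (reactants):
    H–H: 3 × 447 = 1341
    N≡N: 1 × 962 = 962
    Σ(broken) = 2303 kJ
  Bonds formed (products):
    N–H: 6 × 401 = 2406
    Σ(formed) = 2406 kJ
  ΔH_1 = 2303 − 2406 = −103 kJ
Reaction 2:
  Bonds broken (reactants):
    C–C: 1 × 359 = 359
    C–H: 5 × 425 = 2125
    C–O: 1 × 367 = 367
    O–H: 1 × 457 = 457
    O=O: 3 × 507 = 1521
    Σ(broken) = 4829 kJ
  Bonds formed (products):
    C=O: 4 × 826 = 3304
    O–H: 6 × 457 = 2742
    Σ(formed) = 6046 kJ
  ΔH_2 = 4829 − 6046 = −1217 kJ
ΔH_1 − ΔH_2 = +1114 kJ, so reaction 2 has the more negative ΔH; |ΔH_1 − ΔH_2| = 1114 kJ.

Reaction 2, by 1114 kJ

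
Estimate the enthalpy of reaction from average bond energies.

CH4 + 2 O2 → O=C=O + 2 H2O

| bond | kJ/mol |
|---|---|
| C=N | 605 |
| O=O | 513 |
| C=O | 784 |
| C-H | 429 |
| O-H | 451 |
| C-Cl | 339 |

ΔH ≈ −630 kJ

Bonds broken (reactants):
  C-H: 4 × 429 = 1716
  O=O: 2 × 513 = 1026
  Σ(broken) = 2742 kJ
Bonds formed (products):
  C=O: 2 × 784 = 1568
  O-H: 4 × 451 = 1804
  Σ(formed) = 3372 kJ
ΔH = Σ(broken) − Σ(formed) = 2742 − 3372 = −630 kJ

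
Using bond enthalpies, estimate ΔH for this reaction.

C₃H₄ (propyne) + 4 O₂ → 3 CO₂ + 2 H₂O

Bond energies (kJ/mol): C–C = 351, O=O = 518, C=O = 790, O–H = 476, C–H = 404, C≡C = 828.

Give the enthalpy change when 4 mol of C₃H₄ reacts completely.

ΔH = −7108 kJ

Bonds broken (reactants):
  C≡C: 1 × 828 = 828
  C–C: 1 × 351 = 351
  C–H: 4 × 404 = 1616
  O=O: 4 × 518 = 2072
  Σ(broken) = 4867 kJ
Bonds formed (products):
  C=O: 6 × 790 = 4740
  O–H: 4 × 476 = 1904
  Σ(formed) = 6644 kJ
ΔH = Σ(broken) − Σ(formed) = 4867 − 6644 = −1777 kJ
For 4× the reaction as written: 4 × (−1777) = −7108 kJ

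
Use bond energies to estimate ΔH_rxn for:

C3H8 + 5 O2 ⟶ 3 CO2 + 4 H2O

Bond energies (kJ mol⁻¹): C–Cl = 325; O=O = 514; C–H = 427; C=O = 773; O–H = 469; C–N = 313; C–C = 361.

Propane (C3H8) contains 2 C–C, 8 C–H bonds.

ΔH ≈ −1682 kJ

Bonds broken (reactants):
  C–C: 2 × 361 = 722
  C–H: 8 × 427 = 3416
  O=O: 5 × 514 = 2570
  Σ(broken) = 6708 kJ
Bonds formed (products):
  C=O: 6 × 773 = 4638
  O–H: 8 × 469 = 3752
  Σ(formed) = 8390 kJ
ΔH = Σ(broken) − Σ(formed) = 6708 − 8390 = −1682 kJ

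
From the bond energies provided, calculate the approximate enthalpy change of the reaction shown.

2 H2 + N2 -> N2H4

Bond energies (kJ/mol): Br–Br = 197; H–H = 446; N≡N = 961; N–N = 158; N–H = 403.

ΔH ≈ +83 kJ

Bonds broken (reactants):
  H–H: 2 × 446 = 892
  N≡N: 1 × 961 = 961
  Σ(broken) = 1853 kJ
Bonds formed (products):
  N–H: 4 × 403 = 1612
  N–N: 1 × 158 = 158
  Σ(formed) = 1770 kJ
ΔH = Σ(broken) − Σ(formed) = 1853 − 1770 = +83 kJ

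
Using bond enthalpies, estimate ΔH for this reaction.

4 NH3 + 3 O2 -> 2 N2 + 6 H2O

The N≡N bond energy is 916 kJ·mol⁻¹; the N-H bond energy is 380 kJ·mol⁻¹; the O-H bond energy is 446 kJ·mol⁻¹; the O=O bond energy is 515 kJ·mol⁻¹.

ΔH ≈ −1079 kJ

Bonds broken (reactants):
  N-H: 12 × 380 = 4560
  O=O: 3 × 515 = 1545
  Σ(broken) = 6105 kJ
Bonds formed (products):
  N≡N: 2 × 916 = 1832
  O-H: 12 × 446 = 5352
  Σ(formed) = 7184 kJ
ΔH = Σ(broken) − Σ(formed) = 6105 − 7184 = −1079 kJ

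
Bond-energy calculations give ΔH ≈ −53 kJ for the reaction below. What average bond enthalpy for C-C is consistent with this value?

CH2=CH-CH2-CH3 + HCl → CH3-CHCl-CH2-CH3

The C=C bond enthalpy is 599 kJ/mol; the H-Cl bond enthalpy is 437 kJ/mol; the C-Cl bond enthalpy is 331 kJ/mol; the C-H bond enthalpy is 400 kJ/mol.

D(C-C) ≈ 358 kJ/mol

Let D be the C-C bond energy.
Σ(broken) = 2×D + 8×400 + 1×599 + 1×437 = 4236 + 2D
Σ(formed) = 3×D + 1×331 + 9×400 = 3931 + 3D
ΔH = Σ(broken) − Σ(formed) = (4236 + 2D) − (3931 + 3D) = +305 − D
Setting this equal to −53 kJ gives D = 358 kJ/mol.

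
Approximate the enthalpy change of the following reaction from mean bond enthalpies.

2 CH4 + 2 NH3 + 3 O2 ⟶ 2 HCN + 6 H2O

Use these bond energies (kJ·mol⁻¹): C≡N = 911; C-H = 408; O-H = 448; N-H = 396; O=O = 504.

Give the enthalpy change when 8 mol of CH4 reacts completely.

Bonds broken (reactants):
  C-H: 8 × 408 = 3264
  N-H: 6 × 396 = 2376
  O=O: 3 × 504 = 1512
  Σ(broken) = 7152 kJ
Bonds formed (products):
  C≡N: 2 × 911 = 1822
  C-H: 2 × 408 = 816
  O-H: 12 × 448 = 5376
  Σ(formed) = 8014 kJ
ΔH = Σ(broken) − Σ(formed) = 7152 − 8014 = −862 kJ
For 4× the reaction as written: 4 × (−862) = −3448 kJ

ΔH = −3448 kJ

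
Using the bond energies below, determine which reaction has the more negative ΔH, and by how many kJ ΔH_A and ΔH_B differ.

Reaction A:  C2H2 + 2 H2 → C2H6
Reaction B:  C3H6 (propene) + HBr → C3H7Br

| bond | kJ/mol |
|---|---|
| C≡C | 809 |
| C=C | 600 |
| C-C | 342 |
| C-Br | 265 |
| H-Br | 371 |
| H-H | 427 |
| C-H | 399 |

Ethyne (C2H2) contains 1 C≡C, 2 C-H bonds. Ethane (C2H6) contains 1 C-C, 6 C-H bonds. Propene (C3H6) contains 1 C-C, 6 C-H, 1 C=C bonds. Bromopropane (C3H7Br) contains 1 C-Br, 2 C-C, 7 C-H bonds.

Reaction A:
  Bonds broken (reactants):
    C≡C: 1 × 809 = 809
    C-H: 2 × 399 = 798
    H-H: 2 × 427 = 854
    Σ(broken) = 2461 kJ
  Bonds formed (products):
    C-C: 1 × 342 = 342
    C-H: 6 × 399 = 2394
    Σ(formed) = 2736 kJ
  ΔH_A = 2461 − 2736 = −275 kJ
Reaction B:
  Bonds broken (reactants):
    C-C: 1 × 342 = 342
    C-H: 6 × 399 = 2394
    C=C: 1 × 600 = 600
    H-Br: 1 × 371 = 371
    Σ(broken) = 3707 kJ
  Bonds formed (products):
    C-Br: 1 × 265 = 265
    C-C: 2 × 342 = 684
    C-H: 7 × 399 = 2793
    Σ(formed) = 3742 kJ
  ΔH_B = 3707 − 3742 = −35 kJ
ΔH_A − ΔH_B = −240 kJ, so reaction A has the more negative ΔH; |ΔH_A − ΔH_B| = 240 kJ.

Reaction A, by 240 kJ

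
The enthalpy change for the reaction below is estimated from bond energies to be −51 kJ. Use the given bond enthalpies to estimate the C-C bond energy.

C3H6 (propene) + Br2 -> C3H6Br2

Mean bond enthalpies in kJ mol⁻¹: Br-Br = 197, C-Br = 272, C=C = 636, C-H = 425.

D(C-C) ≈ 340 kJ/mol

Let D be the C-C bond energy.
Σ(broken) = 1×197 + 1×D + 6×425 + 1×636 = 3383 + D
Σ(formed) = 2×272 + 2×D + 6×425 = 3094 + 2D
ΔH = Σ(broken) − Σ(formed) = (3383 + D) − (3094 + 2D) = +289 − D
Setting this equal to −51 kJ gives D = 340 kJ/mol.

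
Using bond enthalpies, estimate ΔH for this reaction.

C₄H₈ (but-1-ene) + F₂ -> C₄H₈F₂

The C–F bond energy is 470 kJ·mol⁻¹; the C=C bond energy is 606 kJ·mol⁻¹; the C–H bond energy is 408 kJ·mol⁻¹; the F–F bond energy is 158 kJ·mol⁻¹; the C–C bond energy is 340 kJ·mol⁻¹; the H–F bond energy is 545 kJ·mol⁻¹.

ΔH ≈ −516 kJ

Bonds broken (reactants):
  C–C: 2 × 340 = 680
  C–H: 8 × 408 = 3264
  C=C: 1 × 606 = 606
  F–F: 1 × 158 = 158
  Σ(broken) = 4708 kJ
Bonds formed (products):
  C–C: 3 × 340 = 1020
  C–F: 2 × 470 = 940
  C–H: 8 × 408 = 3264
  Σ(formed) = 5224 kJ
ΔH = Σ(broken) − Σ(formed) = 4708 − 5224 = −516 kJ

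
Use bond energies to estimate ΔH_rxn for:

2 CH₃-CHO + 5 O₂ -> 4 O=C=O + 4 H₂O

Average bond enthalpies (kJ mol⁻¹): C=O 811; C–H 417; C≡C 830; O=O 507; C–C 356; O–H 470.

ΔH ≈ −2043 kJ

Bonds broken (reactants):
  C–C: 2 × 356 = 712
  C–H: 8 × 417 = 3336
  C=O: 2 × 811 = 1622
  O=O: 5 × 507 = 2535
  Σ(broken) = 8205 kJ
Bonds formed (products):
  C=O: 8 × 811 = 6488
  O–H: 8 × 470 = 3760
  Σ(formed) = 10248 kJ
ΔH = Σ(broken) − Σ(formed) = 8205 − 10248 = −2043 kJ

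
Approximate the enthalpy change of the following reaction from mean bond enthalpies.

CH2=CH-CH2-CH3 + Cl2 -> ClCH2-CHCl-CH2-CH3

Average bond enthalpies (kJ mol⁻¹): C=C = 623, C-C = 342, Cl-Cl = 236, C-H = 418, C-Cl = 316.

ΔH ≈ −115 kJ

Bonds broken (reactants):
  C-C: 2 × 342 = 684
  C-H: 8 × 418 = 3344
  C=C: 1 × 623 = 623
  Cl-Cl: 1 × 236 = 236
  Σ(broken) = 4887 kJ
Bonds formed (products):
  C-C: 3 × 342 = 1026
  C-Cl: 2 × 316 = 632
  C-H: 8 × 418 = 3344
  Σ(formed) = 5002 kJ
ΔH = Σ(broken) − Σ(formed) = 4887 − 5002 = −115 kJ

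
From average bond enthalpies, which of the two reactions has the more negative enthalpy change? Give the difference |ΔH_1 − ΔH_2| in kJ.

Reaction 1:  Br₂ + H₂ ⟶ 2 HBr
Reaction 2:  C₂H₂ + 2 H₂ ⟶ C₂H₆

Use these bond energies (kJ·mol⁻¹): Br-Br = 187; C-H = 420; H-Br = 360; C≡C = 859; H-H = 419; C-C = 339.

Reaction 1:
  Bonds broken (reactants):
    Br-Br: 1 × 187 = 187
    H-H: 1 × 419 = 419
    Σ(broken) = 606 kJ
  Bonds formed (products):
    H-Br: 2 × 360 = 720
    Σ(formed) = 720 kJ
  ΔH_1 = 606 − 720 = −114 kJ
Reaction 2:
  Bonds broken (reactants):
    C≡C: 1 × 859 = 859
    C-H: 2 × 420 = 840
    H-H: 2 × 419 = 838
    Σ(broken) = 2537 kJ
  Bonds formed (products):
    C-C: 1 × 339 = 339
    C-H: 6 × 420 = 2520
    Σ(formed) = 2859 kJ
  ΔH_2 = 2537 − 2859 = −322 kJ
ΔH_1 − ΔH_2 = +208 kJ, so reaction 2 has the more negative ΔH; |ΔH_1 − ΔH_2| = 208 kJ.

Reaction 2, by 208 kJ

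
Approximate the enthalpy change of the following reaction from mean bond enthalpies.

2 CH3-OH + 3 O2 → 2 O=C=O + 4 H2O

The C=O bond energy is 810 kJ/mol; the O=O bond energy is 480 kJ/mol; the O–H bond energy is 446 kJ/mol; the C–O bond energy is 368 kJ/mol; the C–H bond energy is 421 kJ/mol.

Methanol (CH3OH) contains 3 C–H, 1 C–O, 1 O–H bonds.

Bonds broken (reactants):
  C–H: 6 × 421 = 2526
  C–O: 2 × 368 = 736
  O–H: 2 × 446 = 892
  O=O: 3 × 480 = 1440
  Σ(broken) = 5594 kJ
Bonds formed (products):
  C=O: 4 × 810 = 3240
  O–H: 8 × 446 = 3568
  Σ(formed) = 6808 kJ
ΔH = Σ(broken) − Σ(formed) = 5594 − 6808 = −1214 kJ

ΔH ≈ −1214 kJ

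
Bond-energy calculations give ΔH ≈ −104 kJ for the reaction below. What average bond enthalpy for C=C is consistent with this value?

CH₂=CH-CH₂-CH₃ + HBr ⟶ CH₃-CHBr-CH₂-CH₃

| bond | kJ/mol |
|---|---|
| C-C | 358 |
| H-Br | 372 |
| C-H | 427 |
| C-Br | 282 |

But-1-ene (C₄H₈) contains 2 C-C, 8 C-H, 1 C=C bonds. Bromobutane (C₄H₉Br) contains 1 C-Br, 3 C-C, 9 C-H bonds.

Let D be the C=C bond energy.
Σ(broken) = 2×358 + 8×427 + 1×D + 1×372 = 4504 + D
Σ(formed) = 1×282 + 3×358 + 9×427 = 5199
ΔH = Σ(broken) − Σ(formed) = (4504 + D) − (5199) = −695 + D
Setting this equal to −104 kJ gives D = 591 kJ/mol.

D(C=C) ≈ 591 kJ/mol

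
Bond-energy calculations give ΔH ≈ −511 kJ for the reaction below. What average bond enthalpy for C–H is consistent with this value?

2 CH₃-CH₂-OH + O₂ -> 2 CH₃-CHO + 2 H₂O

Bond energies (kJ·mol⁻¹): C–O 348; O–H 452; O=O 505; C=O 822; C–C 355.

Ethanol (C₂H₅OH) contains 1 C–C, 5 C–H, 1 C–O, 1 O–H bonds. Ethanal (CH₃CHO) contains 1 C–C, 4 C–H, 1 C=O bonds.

Let D be the C–H bond energy.
Σ(broken) = 2×355 + 10×D + 2×348 + 2×452 + 1×505 = 2815 + 10D
Σ(formed) = 2×355 + 8×D + 2×822 + 4×452 = 4162 + 8D
ΔH = Σ(broken) − Σ(formed) = (2815 + 10D) − (4162 + 8D) = −1347 + 2D
Setting this equal to −511 kJ gives 2D = 836, so D = 418 kJ/mol.

D(C–H) ≈ 418 kJ/mol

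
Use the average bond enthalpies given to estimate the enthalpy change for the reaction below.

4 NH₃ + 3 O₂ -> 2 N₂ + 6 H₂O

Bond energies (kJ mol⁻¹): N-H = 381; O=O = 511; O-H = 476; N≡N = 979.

Bonds broken (reactants):
  N-H: 12 × 381 = 4572
  O=O: 3 × 511 = 1533
  Σ(broken) = 6105 kJ
Bonds formed (products):
  N≡N: 2 × 979 = 1958
  O-H: 12 × 476 = 5712
  Σ(formed) = 7670 kJ
ΔH = Σ(broken) − Σ(formed) = 6105 − 7670 = −1565 kJ

ΔH ≈ −1565 kJ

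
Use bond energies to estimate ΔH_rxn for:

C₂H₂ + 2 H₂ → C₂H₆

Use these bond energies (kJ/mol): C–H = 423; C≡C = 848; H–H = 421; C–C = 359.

Bonds broken (reactants):
  C≡C: 1 × 848 = 848
  C–H: 2 × 423 = 846
  H–H: 2 × 421 = 842
  Σ(broken) = 2536 kJ
Bonds formed (products):
  C–C: 1 × 359 = 359
  C–H: 6 × 423 = 2538
  Σ(formed) = 2897 kJ
ΔH = Σ(broken) − Σ(formed) = 2536 − 2897 = −361 kJ

ΔH ≈ −361 kJ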